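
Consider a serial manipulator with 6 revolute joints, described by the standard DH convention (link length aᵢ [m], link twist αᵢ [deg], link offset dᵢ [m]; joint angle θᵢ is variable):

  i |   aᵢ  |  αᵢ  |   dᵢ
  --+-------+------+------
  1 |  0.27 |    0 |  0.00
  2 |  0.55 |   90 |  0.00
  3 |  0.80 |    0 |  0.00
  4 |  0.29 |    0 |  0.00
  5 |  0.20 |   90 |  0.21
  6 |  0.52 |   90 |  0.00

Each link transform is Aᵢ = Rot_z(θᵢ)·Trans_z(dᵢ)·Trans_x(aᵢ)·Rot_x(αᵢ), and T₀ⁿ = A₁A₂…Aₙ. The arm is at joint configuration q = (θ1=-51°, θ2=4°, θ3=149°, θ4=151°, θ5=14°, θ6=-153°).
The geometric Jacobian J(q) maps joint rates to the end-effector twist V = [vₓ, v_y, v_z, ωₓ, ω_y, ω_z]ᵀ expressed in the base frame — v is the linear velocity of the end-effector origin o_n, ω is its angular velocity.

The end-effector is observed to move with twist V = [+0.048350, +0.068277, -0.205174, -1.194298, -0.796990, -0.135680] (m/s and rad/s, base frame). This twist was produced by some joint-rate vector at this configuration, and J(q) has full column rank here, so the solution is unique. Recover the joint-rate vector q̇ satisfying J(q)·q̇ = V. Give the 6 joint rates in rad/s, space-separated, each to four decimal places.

o_n = [0.0706, -0.0650, 0.3503]
J₁: ẑ×o_n = [0.0650, 0.0706, -0.0000], ω = ẑ
J2: z=[0.0000, 0.0000, 1.0000] o=[0.1699, -0.2098, 0.0000] → [-0.1448, -0.0994, 0.0000, 0.0000, 0.0000, 1.0000]
J3: z=[-0.7314, -0.6820, 0.0000] o=[0.5450, -0.6121, 0.0000] → [-0.2389, 0.2562, -0.7237, -0.7314, -0.6820, 0.0000]
J4: z=[-0.7314, -0.6820, 0.0000] o=[0.0773, -0.1106, 0.4120] → [0.0421, -0.0451, -0.0379, -0.7314, -0.6820, 0.0000]
J5: z=[-0.7314, -0.6820, 0.0000] o=[0.1762, -0.2166, 0.1609] → [-0.1292, 0.1385, -0.1829, -0.7314, -0.6820, 0.0000]
J6: z=[-0.4906, 0.5261, -0.6947] o=[0.1174, -0.4614, 0.0170] → [0.4507, 0.1960, -0.1698, -0.4906, 0.5261, -0.6947]
q̇ = J⁺·V = [-0.1930, 0.2810, 0.0210, 0.8280, 0.5680, 0.3220]

-0.1930 0.2810 0.0210 0.8280 0.5680 0.3220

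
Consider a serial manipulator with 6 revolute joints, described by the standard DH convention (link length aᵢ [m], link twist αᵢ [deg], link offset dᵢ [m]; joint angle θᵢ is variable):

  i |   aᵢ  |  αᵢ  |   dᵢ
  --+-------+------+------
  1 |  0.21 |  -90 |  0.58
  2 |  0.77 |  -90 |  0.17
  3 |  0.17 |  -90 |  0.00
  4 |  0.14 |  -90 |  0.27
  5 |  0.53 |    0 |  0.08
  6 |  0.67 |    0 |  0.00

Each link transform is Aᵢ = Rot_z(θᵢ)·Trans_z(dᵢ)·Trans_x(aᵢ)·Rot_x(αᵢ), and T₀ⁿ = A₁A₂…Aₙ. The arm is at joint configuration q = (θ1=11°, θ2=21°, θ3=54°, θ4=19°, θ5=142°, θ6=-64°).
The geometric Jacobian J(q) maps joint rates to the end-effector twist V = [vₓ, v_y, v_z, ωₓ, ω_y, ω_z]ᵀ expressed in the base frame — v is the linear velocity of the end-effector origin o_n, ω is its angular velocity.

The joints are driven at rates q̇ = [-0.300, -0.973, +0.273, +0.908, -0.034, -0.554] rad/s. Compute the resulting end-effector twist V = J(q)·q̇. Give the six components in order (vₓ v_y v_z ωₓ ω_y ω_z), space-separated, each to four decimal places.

1.0167 -0.7449 1.1343 -0.5446 -1.7986 -0.8510

o_n = [1.3470, 0.8503, 0.1235]
J₁: ẑ×o_n = [-0.8503, 1.3470, 0.0000], ω = ẑ
J2: z=[-0.1908, 0.9816, 0.0000] o=[0.2061, 0.0401, 0.5800] → [-0.4481, -0.0871, -1.2745, -0.1908, 0.9816, 0.0000]
J3: z=[-0.3518, -0.0684, -0.9336] o=[0.8794, 0.3441, 0.3041] → [0.4849, -0.5001, -0.1461, -0.3518, -0.0684, -0.9336]
J4: z=[-0.6293, -0.7211, 0.2899] o=[0.9972, 0.2269, 0.2682] → [-0.0764, 0.0104, -0.1400, -0.6293, -0.7211, 0.2899]
J5: z=[0.1070, 0.2891, 0.9513] o=[0.9350, -0.0559, 0.3612] → [-0.9308, 0.4174, -0.0222, 0.1070, 0.2891, 0.9513]
J6: z=[0.1070, 0.2891, 0.9513] o=[0.8274, 0.4654, 0.2989] → [-0.4168, 0.5131, -0.1091, 0.1070, 0.2891, 0.9513]
V = J·q̇ = [1.0167, -0.7449, 1.1343, -0.5446, -1.7986, -0.8510]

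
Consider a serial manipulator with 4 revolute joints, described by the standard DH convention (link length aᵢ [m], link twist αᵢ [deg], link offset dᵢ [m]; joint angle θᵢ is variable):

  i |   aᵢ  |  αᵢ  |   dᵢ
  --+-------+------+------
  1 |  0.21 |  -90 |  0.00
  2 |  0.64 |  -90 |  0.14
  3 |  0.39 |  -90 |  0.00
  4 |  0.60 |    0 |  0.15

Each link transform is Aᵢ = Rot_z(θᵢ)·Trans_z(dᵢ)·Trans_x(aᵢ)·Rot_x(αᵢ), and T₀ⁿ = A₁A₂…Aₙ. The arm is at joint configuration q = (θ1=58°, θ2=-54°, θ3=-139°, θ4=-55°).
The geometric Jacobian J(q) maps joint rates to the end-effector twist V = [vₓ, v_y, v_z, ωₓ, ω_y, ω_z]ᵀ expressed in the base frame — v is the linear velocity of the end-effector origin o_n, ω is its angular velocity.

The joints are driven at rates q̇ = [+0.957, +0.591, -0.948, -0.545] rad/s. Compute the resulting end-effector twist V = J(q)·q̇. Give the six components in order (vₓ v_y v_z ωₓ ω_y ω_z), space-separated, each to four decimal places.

o_n = [-0.2438, 0.9966, -0.1398]
J₁: ẑ×o_n = [-0.9966, -0.2438, 0.0000], ω = ẑ
J2: z=[-0.8480, 0.5299, 0.0000] o=[0.1113, 0.1781, 0.0000] → [-0.0741, -0.1185, -0.5060, -0.8480, 0.5299, 0.0000]
J3: z=[0.4287, 0.6861, -0.5878] o=[0.1919, 0.5713, 0.5178] → [-0.2011, 0.5380, 0.4812, 0.4287, 0.6861, -0.5878]
J4: z=[-0.4357, 0.7270, 0.5308] o=[-0.1168, 0.5602, 0.2796] → [-0.5365, -0.2501, -0.0978, -0.4357, 0.7270, 0.5308]
V = J·q̇ = [-0.5144, -0.6770, -0.7019, -0.6702, -0.7334, 1.2250]

-0.5144 -0.6770 -0.7019 -0.6702 -0.7334 1.2250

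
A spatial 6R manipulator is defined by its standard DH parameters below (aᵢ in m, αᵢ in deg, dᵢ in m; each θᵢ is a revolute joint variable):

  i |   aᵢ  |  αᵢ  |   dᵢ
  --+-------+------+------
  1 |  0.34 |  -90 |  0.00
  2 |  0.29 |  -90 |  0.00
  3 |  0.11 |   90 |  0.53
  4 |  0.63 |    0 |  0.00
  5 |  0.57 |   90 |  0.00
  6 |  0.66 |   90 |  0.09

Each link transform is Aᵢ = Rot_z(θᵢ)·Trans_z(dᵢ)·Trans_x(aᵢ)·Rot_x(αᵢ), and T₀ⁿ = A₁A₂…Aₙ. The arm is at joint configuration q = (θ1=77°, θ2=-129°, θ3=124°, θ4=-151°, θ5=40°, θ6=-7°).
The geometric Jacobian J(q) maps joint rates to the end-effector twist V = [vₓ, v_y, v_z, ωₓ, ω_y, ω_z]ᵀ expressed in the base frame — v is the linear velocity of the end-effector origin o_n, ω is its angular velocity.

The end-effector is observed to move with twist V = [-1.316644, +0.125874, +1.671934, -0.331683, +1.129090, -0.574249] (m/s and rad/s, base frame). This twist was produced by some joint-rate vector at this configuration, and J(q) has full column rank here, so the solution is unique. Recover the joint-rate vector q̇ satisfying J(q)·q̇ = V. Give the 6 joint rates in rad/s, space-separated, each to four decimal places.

o_n = [-1.0091, -0.6179, 0.0344]
J₁: ẑ×o_n = [0.6179, -1.0091, 0.0000], ω = ẑ
J2: z=[-0.9744, 0.2250, 0.0000] o=[0.0765, 0.3313, 0.0000] → [0.0077, 0.0335, 1.1690, -0.9744, 0.2250, 0.0000]
J3: z=[0.1748, 0.7572, 0.6293] o=[0.0354, 0.1535, 0.2254] → [0.3408, -0.6239, 0.6561, 0.1748, 0.7572, 0.6293]
J4: z=[0.4275, -0.6341, 0.6443] o=[0.2256, 0.5720, 0.5111] → [1.0689, -0.5917, -1.2917, 0.4275, -0.6341, 0.6443]
J5: z=[0.4275, -0.6341, 0.6443] o=[-0.3165, 0.2545, 0.5584] → [0.8944, -0.2222, -0.8122, 0.4275, -0.6341, 0.6443]
J6: z=[-0.7654, 0.1254, 0.6312] o=[-0.5907, -0.1804, 0.3122] → [0.2414, -0.4768, 0.3873, -0.7654, 0.1254, 0.6312]
q̇ = J⁺·V = [0.6660, -0.0950, 0.1480, -0.9160, -0.7940, -0.3670]

0.6660 -0.0950 0.1480 -0.9160 -0.7940 -0.3670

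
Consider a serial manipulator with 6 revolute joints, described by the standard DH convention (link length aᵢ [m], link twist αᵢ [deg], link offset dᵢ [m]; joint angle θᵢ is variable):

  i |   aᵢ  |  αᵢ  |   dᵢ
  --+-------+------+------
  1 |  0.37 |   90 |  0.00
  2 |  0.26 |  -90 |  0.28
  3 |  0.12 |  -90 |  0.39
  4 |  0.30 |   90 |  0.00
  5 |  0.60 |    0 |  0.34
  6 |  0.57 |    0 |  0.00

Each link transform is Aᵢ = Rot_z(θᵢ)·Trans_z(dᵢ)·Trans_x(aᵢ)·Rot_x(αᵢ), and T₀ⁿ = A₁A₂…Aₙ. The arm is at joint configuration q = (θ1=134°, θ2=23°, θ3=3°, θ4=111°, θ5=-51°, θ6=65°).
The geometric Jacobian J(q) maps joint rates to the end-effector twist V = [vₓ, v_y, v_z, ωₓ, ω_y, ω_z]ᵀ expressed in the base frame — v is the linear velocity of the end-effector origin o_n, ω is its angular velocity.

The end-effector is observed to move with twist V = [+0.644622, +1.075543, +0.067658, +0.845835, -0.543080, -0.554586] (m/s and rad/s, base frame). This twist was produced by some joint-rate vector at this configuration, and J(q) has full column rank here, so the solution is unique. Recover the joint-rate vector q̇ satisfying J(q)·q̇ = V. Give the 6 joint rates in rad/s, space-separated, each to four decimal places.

-0.4700 -0.7400 -0.0730 -0.9210 -0.6320 -0.4210

o_n = [-0.2336, 1.1173, -0.7039]
J₁: ẑ×o_n = [-1.1173, -0.2336, 0.0000], ω = ẑ
J2: z=[0.7193, 0.6947, 0.0000] o=[-0.2570, 0.2662, 0.0000] → [-0.4889, 0.5063, 0.5960, 0.7193, 0.6947, 0.0000]
J3: z=[0.2714, -0.2811, 0.9205] o=[-0.2219, 0.6328, 0.1016] → [-0.2196, 0.2078, 0.1282, 0.2714, -0.2811, 0.9205]
J4: z=[-0.6849, -0.7284, -0.0204] o=[-0.1972, 0.5982, 0.5074] → [0.8929, -0.8288, -0.3821, -0.6849, -0.7284, -0.0204]
J5: z=[-0.7286, 0.6841, 0.0344] o=[-0.2005, 0.6097, 0.2077] → [-0.6410, -0.6652, -0.3472, -0.7286, 0.6841, 0.0344]
J6: z=[-0.7286, 0.6841, 0.0344] o=[-0.1330, 1.1965, -0.1484] → [-0.3773, -0.4081, 0.1265, -0.7286, 0.6841, 0.0344]
q̇ = J⁺·V = [-0.4700, -0.7400, -0.0730, -0.9210, -0.6320, -0.4210]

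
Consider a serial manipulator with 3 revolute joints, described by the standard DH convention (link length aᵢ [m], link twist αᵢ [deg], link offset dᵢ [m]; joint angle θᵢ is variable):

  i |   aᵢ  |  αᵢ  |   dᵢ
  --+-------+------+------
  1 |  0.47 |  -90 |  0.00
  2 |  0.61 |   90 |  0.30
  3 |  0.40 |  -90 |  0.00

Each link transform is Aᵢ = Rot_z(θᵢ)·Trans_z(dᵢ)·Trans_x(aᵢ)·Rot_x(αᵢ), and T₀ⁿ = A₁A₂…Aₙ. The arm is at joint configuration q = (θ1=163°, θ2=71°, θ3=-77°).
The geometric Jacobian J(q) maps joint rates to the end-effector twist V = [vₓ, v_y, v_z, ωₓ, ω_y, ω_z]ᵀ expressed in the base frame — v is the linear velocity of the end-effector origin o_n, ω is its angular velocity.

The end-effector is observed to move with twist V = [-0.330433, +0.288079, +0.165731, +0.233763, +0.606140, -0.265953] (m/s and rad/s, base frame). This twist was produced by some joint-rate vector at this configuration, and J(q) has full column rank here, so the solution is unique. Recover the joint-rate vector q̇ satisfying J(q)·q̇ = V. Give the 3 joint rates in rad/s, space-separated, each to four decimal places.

o_n = [-0.6412, 0.2899, -0.6618]
J₁: ẑ×o_n = [-0.2899, -0.6412, 0.0000], ω = ẑ
J2: z=[-0.2924, -0.9563, 0.0000] o=[-0.4495, 0.1374, 0.0000] → [0.6329, -0.1935, -0.2279, -0.2924, -0.9563, 0.0000]
J3: z=[-0.9042, 0.2764, 0.3256] o=[-0.7271, -0.0914, -0.5768] → [-0.1477, -0.0489, -0.3685, -0.9042, 0.2764, 0.3256]
q̇ = J⁺·V = [-0.2500, -0.6480, -0.0490]

-0.2500 -0.6480 -0.0490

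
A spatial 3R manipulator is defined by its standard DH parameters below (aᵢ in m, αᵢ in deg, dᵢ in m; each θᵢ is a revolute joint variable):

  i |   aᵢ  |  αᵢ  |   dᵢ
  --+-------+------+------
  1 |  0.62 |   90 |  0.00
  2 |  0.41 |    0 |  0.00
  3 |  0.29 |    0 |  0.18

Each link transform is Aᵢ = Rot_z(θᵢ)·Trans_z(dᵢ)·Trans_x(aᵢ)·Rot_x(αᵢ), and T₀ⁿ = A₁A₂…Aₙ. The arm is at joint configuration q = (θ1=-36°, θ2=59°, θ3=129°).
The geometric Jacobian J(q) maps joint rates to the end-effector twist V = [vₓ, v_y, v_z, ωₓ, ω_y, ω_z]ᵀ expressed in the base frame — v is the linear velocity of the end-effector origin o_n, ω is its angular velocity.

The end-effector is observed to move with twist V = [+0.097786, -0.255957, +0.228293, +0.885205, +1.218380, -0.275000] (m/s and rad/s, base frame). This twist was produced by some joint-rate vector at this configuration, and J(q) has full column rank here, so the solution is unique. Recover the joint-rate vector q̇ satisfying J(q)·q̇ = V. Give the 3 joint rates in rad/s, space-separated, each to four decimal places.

-0.2750 -0.9670 -0.5390

o_n = [0.3343, -0.4654, 0.3111]
J₁: ẑ×o_n = [0.4654, 0.3343, -0.0000], ω = ẑ
J2: z=[-0.5878, -0.8090, 0.0000] o=[0.5016, -0.3644, 0.0000] → [-0.2517, 0.1828, -0.0760, -0.5878, -0.8090, 0.0000]
J3: z=[-0.5878, -0.8090, 0.0000] o=[0.6724, -0.4885, 0.3514] → [0.0327, -0.0237, -0.2872, -0.5878, -0.8090, 0.0000]
q̇ = J⁺·V = [-0.2750, -0.9670, -0.5390]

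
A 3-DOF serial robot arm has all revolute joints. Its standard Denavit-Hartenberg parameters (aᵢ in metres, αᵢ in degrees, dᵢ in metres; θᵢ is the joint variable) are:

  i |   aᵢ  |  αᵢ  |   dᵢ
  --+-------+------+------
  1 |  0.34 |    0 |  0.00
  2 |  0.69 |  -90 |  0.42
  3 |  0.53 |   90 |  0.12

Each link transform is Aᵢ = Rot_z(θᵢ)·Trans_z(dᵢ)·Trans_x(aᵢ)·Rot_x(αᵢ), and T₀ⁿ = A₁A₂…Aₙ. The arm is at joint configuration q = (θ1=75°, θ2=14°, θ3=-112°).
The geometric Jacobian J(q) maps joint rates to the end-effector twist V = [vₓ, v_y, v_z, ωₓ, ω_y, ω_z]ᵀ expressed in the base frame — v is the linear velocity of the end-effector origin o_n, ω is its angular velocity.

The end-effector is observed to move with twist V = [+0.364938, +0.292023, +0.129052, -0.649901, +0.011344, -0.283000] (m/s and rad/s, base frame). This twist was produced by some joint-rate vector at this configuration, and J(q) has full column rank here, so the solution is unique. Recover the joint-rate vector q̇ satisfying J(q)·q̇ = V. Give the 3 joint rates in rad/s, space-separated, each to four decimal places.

-0.6690 0.3860 0.6500

o_n = [-0.0234, 0.8219, 0.9114]
J₁: ẑ×o_n = [-0.8219, -0.0234, 0.0000], ω = ẑ
J2: z=[0.0000, 0.0000, 1.0000] o=[0.0880, 0.3284, 0.0000] → [-0.4935, -0.1114, 0.0000, 0.0000, 0.0000, 1.0000]
J3: z=[-0.9998, 0.0175, 0.0000] o=[0.1000, 1.0183, 0.4200] → [0.0086, 0.4913, 0.1985, -0.9998, 0.0175, 0.0000]
q̇ = J⁺·V = [-0.6690, 0.3860, 0.6500]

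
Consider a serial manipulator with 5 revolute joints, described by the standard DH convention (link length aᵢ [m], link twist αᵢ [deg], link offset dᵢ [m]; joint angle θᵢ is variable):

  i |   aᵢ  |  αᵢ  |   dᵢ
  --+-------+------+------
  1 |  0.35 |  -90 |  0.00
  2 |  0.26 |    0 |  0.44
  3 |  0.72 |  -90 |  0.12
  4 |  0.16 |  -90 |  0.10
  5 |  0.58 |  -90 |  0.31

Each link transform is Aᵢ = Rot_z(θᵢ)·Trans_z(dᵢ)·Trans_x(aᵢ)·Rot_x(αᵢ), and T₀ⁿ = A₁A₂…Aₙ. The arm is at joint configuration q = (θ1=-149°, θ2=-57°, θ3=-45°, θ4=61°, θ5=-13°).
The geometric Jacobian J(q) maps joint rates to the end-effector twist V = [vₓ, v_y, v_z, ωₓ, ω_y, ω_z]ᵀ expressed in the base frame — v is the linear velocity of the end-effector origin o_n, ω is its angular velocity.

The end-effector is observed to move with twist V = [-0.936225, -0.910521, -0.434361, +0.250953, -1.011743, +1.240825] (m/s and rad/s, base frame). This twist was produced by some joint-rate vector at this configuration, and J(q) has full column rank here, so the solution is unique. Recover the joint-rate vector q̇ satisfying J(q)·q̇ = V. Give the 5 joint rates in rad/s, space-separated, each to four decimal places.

o_n = [-0.5876, -0.0912, 1.0489]
J₁: ẑ×o_n = [0.0912, -0.5876, 0.0000], ω = ẑ
J2: z=[0.5150, -0.8572, 0.0000] o=[-0.3000, -0.1803, 0.0000] → [-0.8991, -0.5402, -0.2006, 0.5150, -0.8572, 0.0000]
J3: z=[0.5150, -0.8572, 0.0000] o=[-0.1948, -0.6303, 0.2181] → [-0.7122, -0.4279, -0.0590, 0.5150, -0.8572, 0.0000]
J4: z=[-0.8384, -0.5038, 0.2079] o=[-0.0047, -0.6561, 0.9223] → [-0.1812, -0.0151, -0.7674, -0.8384, -0.5038, 0.2079]
J5: z=[-0.4056, 0.3219, -0.8555] o=[-0.1467, -0.5782, 1.0190] → [0.4263, 0.3893, -0.0556, -0.4056, 0.3219, -0.8555]
q̇ = J⁺·V = [0.4390, 0.6170, -0.0200, 0.4660, -0.8240]

0.4390 0.6170 -0.0200 0.4660 -0.8240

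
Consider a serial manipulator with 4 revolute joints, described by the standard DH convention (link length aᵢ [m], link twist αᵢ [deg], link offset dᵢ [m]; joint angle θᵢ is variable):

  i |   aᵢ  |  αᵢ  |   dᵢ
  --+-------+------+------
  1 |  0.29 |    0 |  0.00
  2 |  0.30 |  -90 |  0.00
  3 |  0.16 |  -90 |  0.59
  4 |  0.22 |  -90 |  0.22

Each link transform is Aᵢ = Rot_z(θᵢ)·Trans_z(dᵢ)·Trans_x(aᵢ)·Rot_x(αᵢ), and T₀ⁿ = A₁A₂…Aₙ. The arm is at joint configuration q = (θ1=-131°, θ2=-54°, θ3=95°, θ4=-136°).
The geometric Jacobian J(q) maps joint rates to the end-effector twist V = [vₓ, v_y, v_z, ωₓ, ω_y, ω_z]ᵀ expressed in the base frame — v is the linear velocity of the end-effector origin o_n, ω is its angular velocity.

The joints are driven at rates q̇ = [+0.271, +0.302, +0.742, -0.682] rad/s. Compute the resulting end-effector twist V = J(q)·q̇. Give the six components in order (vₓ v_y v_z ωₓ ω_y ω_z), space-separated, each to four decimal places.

o_n = [-0.3354, -0.9518, 0.0174]
J₁: ẑ×o_n = [0.9518, -0.3354, 0.0000], ω = ẑ
J2: z=[0.0000, 0.0000, 1.0000] o=[-0.1903, -0.2189, 0.0000] → [0.7330, -0.1451, 0.0000, 0.0000, 0.0000, 1.0000]
J3: z=[-0.0872, -0.9962, 0.0000] o=[-0.4891, -0.1927, 0.0000] → [-0.0174, 0.0015, 0.2193, -0.0872, -0.9962, 0.0000]
J4: z=[0.9924, -0.0868, 0.0872] o=[-0.5266, -0.7817, -0.1594] → [-0.0005, -0.1588, -0.1522, 0.9924, -0.0868, 0.0872]
V = J·q̇ = [0.4668, -0.0253, 0.2666, -0.7415, -0.6800, 0.5136]

0.4668 -0.0253 0.2666 -0.7415 -0.6800 0.5136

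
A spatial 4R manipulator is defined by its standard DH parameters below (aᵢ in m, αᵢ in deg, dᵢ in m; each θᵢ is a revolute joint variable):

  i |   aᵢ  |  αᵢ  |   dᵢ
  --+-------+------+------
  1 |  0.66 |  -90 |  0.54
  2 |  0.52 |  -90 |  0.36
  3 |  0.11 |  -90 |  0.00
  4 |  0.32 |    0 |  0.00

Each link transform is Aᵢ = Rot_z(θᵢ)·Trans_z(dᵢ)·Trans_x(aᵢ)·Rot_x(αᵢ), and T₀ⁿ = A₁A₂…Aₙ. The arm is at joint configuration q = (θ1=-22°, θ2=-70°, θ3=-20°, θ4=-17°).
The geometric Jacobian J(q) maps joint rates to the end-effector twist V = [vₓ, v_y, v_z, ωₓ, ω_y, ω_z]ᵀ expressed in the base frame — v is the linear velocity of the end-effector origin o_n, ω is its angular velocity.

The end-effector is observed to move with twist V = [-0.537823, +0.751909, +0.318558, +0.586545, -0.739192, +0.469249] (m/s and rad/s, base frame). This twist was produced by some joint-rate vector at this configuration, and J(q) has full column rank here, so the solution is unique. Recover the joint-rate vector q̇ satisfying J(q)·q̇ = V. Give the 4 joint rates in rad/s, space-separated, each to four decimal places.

o_n = [1.1705, 0.0688, 1.3640]
J₁: ẑ×o_n = [-0.0688, 1.1705, 0.0000], ω = ẑ
J2: z=[0.3746, 0.9272, 0.0000] o=[0.6119, -0.2472, 0.5400] → [0.7640, -0.3087, -0.3995, 0.3746, 0.9272, 0.0000]
J3: z=[0.8713, -0.3520, -0.3420] o=[0.9117, 0.0199, 1.0286] → [-0.1013, -0.3807, 0.1337, 0.8713, -0.3520, -0.3420]
J4: z=[-0.2436, -0.9151, 0.3214] o=[0.9586, 0.0416, 1.1258] → [-0.2268, 0.1261, 0.1873, -0.2436, -0.9151, 0.3214]
q̇ = J⁺·V = [0.7960, -0.5380, 0.8830, -0.0770]

0.7960 -0.5380 0.8830 -0.0770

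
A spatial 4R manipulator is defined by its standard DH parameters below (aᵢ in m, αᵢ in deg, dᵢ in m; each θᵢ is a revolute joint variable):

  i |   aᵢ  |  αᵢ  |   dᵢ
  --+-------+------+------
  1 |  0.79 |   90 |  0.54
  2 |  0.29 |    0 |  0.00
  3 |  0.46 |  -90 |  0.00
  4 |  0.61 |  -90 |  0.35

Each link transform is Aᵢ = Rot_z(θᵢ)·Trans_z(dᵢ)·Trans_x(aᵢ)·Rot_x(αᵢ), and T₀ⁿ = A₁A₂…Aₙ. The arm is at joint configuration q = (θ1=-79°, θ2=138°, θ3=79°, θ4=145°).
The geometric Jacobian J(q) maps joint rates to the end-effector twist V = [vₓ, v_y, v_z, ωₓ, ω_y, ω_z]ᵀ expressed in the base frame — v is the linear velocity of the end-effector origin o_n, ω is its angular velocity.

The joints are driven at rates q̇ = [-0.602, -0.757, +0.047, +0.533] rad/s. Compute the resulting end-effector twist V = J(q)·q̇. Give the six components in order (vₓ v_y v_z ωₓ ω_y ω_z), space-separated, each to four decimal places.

-0.6821 -0.4636 0.1033 0.7582 -0.1794 -1.0277

o_n = [0.4993, -0.7350, 0.4784]
J₁: ẑ×o_n = [0.7350, 0.4993, -0.0000], ω = ẑ
J2: z=[-0.9816, -0.1908, 0.0000] o=[0.1507, -0.7755, 0.5400] → [0.0118, -0.0605, 0.0268, -0.9816, -0.1908, 0.0000]
J3: z=[-0.9816, -0.1908, 0.0000] o=[0.1096, -0.5639, 0.7340] → [0.0488, -0.2509, 0.2423, -0.9816, -0.1908, 0.0000]
J4: z=[0.1148, -0.5908, -0.7986] o=[0.0395, -0.2033, 0.4572] → [-0.4372, -0.3696, 0.2106, 0.1148, -0.5908, -0.7986]
V = J·q̇ = [-0.6821, -0.4636, 0.1033, 0.7582, -0.1794, -1.0277]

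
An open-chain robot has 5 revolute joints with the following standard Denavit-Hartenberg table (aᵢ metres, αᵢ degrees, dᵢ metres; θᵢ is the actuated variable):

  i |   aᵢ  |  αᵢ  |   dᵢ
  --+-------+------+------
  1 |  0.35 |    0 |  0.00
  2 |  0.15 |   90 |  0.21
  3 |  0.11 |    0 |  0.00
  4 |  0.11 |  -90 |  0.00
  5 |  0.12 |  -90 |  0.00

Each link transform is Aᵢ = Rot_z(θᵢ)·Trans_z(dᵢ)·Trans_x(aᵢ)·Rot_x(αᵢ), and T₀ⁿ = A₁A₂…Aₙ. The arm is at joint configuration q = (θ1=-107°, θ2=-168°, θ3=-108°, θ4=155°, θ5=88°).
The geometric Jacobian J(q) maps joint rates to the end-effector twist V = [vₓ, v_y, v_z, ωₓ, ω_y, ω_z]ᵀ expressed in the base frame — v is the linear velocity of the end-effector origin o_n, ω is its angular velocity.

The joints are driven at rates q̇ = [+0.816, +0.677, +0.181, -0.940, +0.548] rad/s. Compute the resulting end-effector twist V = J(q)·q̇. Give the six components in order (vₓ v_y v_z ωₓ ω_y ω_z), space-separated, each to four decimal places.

o_n = [-0.2049, -0.1311, 0.1889]
J₁: ẑ×o_n = [0.1311, -0.2049, 0.0000], ω = ẑ
J2: z=[0.0000, 0.0000, 1.0000] o=[-0.1023, -0.3347, 0.0000] → [-0.2036, -0.1026, 0.0000, 0.0000, 0.0000, 1.0000]
J3: z=[0.9962, -0.0872, 0.0000] o=[-0.0893, -0.1853, 0.2100] → [0.0018, 0.0210, 0.0439, 0.9962, -0.0872, 0.0000]
J4: z=[0.9962, -0.0872, 0.0000] o=[-0.0922, -0.2191, 0.1054] → [-0.0073, -0.0832, 0.0779, 0.9962, -0.0872, 0.0000]
J5: z=[-0.0637, -0.7286, 0.6820] o=[-0.0857, -0.1444, 0.1858] → [-0.0113, -0.0811, -0.0877, -0.0637, -0.7286, 0.6820]
V = J·q̇ = [-0.0299, -0.1991, -0.1133, -0.7910, -0.3331, 1.8667]

-0.0299 -0.1991 -0.1133 -0.7910 -0.3331 1.8667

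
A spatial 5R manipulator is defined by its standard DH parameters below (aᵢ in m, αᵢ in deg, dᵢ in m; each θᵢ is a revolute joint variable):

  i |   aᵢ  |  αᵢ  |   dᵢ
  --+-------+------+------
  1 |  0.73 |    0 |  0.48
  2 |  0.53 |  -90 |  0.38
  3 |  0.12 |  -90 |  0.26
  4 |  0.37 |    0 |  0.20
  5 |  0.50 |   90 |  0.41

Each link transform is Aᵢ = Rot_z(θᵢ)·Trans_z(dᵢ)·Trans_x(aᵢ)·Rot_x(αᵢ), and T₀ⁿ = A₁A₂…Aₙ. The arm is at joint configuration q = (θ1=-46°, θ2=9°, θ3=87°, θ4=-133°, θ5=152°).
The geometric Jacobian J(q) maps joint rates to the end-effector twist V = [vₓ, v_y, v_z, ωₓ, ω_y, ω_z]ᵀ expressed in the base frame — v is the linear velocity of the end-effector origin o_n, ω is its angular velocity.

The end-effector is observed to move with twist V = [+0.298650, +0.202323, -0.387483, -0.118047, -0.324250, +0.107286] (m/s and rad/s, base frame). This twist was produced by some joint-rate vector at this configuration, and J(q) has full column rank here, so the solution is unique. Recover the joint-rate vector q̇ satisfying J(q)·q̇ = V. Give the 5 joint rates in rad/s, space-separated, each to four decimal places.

0.1880 -0.0860 -0.3300 0.6510 -0.7520

o_n = [0.6795, -0.1944, 0.4881]
J₁: ẑ×o_n = [0.1944, 0.6795, -0.0000], ω = ẑ
J2: z=[0.0000, 0.0000, 1.0000] o=[0.5071, -0.5251, 0.4800] → [-0.3307, 0.1724, 0.0000, 0.0000, 0.0000, 1.0000]
J3: z=[0.6018, 0.7986, 0.0000] o=[0.9304, -0.8441, 0.8600] → [-0.2970, 0.2238, 0.5913, 0.6018, 0.7986, 0.0000]
J4: z=[-0.7975, 0.6010, -0.0523] o=[1.0919, -0.6402, 0.7402] → [-0.1281, -0.1794, -0.1077, -0.7975, 0.6010, -0.0523]
J5: z=[-0.7975, 0.6010, -0.0523] o=[1.0847, -0.2960, 0.9817] → [-0.2913, -0.3724, 0.1626, -0.7975, 0.6010, -0.0523]
q̇ = J⁺·V = [0.1880, -0.0860, -0.3300, 0.6510, -0.7520]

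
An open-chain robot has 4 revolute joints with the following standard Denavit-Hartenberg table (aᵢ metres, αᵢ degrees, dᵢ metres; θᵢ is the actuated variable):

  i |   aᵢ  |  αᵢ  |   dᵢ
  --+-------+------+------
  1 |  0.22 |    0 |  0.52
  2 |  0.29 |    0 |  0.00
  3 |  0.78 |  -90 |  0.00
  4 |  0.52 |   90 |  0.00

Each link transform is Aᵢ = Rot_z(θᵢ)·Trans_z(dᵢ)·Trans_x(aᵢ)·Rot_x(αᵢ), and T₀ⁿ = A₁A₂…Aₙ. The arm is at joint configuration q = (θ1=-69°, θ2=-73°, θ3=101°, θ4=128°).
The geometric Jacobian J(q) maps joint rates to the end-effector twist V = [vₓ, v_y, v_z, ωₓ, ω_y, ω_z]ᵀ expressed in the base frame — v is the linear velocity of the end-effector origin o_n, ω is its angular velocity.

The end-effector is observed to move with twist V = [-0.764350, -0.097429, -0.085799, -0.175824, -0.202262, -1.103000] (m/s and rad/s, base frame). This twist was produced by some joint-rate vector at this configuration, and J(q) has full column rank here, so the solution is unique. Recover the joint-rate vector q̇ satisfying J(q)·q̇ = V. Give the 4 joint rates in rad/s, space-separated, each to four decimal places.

o_n = [0.1974, -0.6856, 0.1102]
J₁: ẑ×o_n = [0.6856, 0.1974, -0.0000], ω = ẑ
J2: z=[0.0000, 0.0000, 1.0000] o=[0.0788, -0.2054, 0.5200] → [0.4802, 0.1185, -0.0000, 0.0000, 0.0000, 1.0000]
J3: z=[0.0000, 0.0000, 1.0000] o=[-0.1497, -0.3839, 0.5200] → [0.3017, 0.3471, -0.0000, 0.0000, 0.0000, 1.0000]
J4: z=[0.6561, 0.7547, 0.0000] o=[0.4390, -0.8957, 0.5200] → [-0.3093, 0.2688, 0.3201, 0.6561, 0.7547, 0.0000]
q̇ = J⁺·V = [-0.8810, -0.9870, 0.7650, -0.2680]

-0.8810 -0.9870 0.7650 -0.2680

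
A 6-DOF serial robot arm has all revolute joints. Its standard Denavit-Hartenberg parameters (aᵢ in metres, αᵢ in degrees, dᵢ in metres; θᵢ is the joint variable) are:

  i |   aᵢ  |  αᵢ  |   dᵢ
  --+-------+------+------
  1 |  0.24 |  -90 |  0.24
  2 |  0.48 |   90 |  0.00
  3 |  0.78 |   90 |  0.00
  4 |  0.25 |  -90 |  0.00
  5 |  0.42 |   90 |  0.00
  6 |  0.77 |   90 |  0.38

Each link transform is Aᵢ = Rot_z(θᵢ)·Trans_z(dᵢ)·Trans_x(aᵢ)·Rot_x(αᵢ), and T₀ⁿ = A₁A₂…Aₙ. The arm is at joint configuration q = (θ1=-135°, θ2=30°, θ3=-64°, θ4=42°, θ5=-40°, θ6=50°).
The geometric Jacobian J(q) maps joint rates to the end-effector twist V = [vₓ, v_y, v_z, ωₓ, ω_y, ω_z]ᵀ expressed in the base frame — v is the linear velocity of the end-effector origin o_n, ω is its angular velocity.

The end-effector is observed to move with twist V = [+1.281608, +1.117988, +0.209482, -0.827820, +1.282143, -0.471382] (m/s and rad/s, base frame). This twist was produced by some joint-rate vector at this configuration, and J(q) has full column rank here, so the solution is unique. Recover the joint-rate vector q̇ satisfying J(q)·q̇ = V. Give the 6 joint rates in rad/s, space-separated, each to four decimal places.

o_n = [-1.3974, 0.3049, 0.9847]
J₁: ẑ×o_n = [-0.3049, -1.3974, 0.0000], ω = ẑ
J2: z=[0.7071, -0.7071, 0.0000] o=[-0.1697, -0.1697, 0.2400] → [-0.5266, -0.5266, -0.5326, 0.7071, -0.7071, 0.0000]
J3: z=[-0.3536, -0.3536, 0.8660] o=[-0.4636, -0.4636, 0.0000] → [-1.0137, -0.4606, -0.6019, -0.3536, -0.3536, 0.8660]
J4: z=[0.2404, 0.8604, 0.4494] o=[-1.1688, -0.1773, -0.1710] → [0.7776, -0.3806, 0.3127, 0.2404, 0.8604, 0.4494]
J5: z=[0.3421, -0.5084, 0.7902] o=[-1.3958, -0.1683, -0.0668] → [-0.9084, -0.3610, 0.1611, 0.3421, -0.5084, 0.7902]
J6: z=[0.7681, 0.6358, 0.0765] o=[-1.6232, 0.0757, 0.1885] → [0.4886, -0.5942, 0.0325, 0.7681, 0.6358, 0.0765]
q̇ = J⁺·V = [-0.6660, -0.7020, 0.4830, 0.7880, -0.7180, -0.1360]

-0.6660 -0.7020 0.4830 0.7880 -0.7180 -0.1360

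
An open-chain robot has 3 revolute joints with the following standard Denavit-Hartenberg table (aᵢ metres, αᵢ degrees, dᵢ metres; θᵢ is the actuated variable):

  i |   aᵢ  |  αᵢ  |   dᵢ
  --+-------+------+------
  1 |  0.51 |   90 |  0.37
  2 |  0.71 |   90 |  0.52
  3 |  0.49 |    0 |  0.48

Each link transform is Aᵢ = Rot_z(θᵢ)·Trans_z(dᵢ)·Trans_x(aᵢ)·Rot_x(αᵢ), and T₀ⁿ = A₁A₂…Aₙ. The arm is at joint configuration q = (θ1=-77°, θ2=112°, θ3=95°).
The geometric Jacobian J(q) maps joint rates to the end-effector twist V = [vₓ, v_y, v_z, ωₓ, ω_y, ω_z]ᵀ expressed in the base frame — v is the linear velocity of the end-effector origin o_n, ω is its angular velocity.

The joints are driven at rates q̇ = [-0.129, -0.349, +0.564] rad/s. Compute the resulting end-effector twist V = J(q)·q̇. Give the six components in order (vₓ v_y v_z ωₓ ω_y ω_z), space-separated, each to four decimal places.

-0.0085 -0.2604 -0.3233 0.4577 -0.4310 0.0823

o_n = [-0.8237, -0.9138, 1.1685]
J₁: ẑ×o_n = [0.9138, -0.8237, 0.0000], ω = ẑ
J2: z=[-0.9744, -0.2250, 0.0000] o=[0.1147, -0.4969, 0.3700] → [-0.1796, 0.7780, 0.1951, -0.9744, -0.2250, 0.0000]
J3: z=[0.2086, -0.9034, 0.3746] o=[-0.4518, -0.3547, 1.0283] → [0.0827, -0.1686, -0.4526, 0.2086, -0.9034, 0.3746]
V = J·q̇ = [-0.0085, -0.2604, -0.3233, 0.4577, -0.4310, 0.0823]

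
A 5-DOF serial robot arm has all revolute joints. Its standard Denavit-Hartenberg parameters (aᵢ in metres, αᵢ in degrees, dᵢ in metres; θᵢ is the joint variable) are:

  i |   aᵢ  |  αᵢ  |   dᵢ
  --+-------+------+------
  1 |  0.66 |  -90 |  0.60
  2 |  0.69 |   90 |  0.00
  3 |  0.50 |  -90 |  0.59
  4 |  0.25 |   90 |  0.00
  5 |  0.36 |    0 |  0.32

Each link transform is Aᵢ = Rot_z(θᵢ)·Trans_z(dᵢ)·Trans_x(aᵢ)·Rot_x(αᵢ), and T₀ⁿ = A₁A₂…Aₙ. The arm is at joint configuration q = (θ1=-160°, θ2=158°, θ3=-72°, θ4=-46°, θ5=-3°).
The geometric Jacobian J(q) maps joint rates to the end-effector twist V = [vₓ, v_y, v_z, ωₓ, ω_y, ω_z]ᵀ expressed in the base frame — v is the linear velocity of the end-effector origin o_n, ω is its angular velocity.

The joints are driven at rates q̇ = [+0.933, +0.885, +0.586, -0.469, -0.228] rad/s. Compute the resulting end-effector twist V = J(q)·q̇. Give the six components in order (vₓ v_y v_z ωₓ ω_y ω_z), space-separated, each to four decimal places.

o_n = [-0.5158, 0.5201, -0.8917]
J₁: ẑ×o_n = [-0.5201, -0.5158, 0.0000], ω = ẑ
J2: z=[0.3420, -0.9397, 0.0000] o=[-0.6202, -0.2257, 0.6000] → [1.4017, 0.5102, 0.3532, 0.3420, -0.9397, 0.0000]
J3: z=[-0.3520, -0.1281, -0.9272] o=[-0.0190, -0.0069, 0.3415] → [0.6466, 0.0265, -0.2492, -0.3520, -0.1281, -0.9272]
J4: z=[0.9343, 0.0112, -0.3563] o=[-0.2547, 0.4133, -0.2634] → [0.0310, 0.6800, 0.1027, 0.9343, 0.0112, -0.3563]
J5: z=[-0.2042, -0.8024, -0.5608] o=[-0.3278, 0.5625, -0.4502] → [0.3304, 0.0153, -0.1422, -0.2042, -0.8024, -0.5608]
V = J·q̇ = [1.0444, -0.3366, 0.1509, -0.2952, -0.7290, 0.6846]

1.0444 -0.3366 0.1509 -0.2952 -0.7290 0.6846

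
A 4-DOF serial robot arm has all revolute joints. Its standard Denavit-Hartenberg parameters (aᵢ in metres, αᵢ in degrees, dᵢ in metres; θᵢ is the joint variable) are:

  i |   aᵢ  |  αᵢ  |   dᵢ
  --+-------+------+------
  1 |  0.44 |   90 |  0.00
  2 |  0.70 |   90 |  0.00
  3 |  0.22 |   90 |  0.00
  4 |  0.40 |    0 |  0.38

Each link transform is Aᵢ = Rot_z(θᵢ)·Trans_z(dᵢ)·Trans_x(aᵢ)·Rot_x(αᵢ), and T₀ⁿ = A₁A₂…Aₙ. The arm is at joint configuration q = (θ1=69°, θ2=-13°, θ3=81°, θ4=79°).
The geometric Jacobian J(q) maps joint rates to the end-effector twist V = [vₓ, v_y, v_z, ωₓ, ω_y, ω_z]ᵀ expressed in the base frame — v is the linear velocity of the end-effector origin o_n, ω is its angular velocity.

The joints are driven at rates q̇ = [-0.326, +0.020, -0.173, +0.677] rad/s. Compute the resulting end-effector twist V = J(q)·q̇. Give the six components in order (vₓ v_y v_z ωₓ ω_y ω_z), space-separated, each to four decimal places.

o_n = [0.7354, 1.2651, -0.6349]
J₁: ẑ×o_n = [-1.2651, 0.7354, 0.0000], ω = ẑ
J2: z=[0.9336, -0.3584, 0.0000] o=[0.1577, 0.4108, 0.0000] → [0.2275, 0.5927, 1.0046, 0.9336, -0.3584, 0.0000]
J3: z=[-0.0806, -0.2100, -0.9744] o=[0.4021, 1.0475, -0.1575] → [0.3122, -0.3633, 0.0525, -0.0806, -0.2100, -0.9744]
J4: z=[0.1988, 0.9545, -0.2222] o=[0.6170, 1.0010, -0.1652] → [-0.3897, 0.0671, -0.0606, 0.1988, 0.9545, -0.2222]
V = J·q̇ = [0.0991, -0.1196, -0.0300, 0.1672, 0.6754, -0.3079]

0.0991 -0.1196 -0.0300 0.1672 0.6754 -0.3079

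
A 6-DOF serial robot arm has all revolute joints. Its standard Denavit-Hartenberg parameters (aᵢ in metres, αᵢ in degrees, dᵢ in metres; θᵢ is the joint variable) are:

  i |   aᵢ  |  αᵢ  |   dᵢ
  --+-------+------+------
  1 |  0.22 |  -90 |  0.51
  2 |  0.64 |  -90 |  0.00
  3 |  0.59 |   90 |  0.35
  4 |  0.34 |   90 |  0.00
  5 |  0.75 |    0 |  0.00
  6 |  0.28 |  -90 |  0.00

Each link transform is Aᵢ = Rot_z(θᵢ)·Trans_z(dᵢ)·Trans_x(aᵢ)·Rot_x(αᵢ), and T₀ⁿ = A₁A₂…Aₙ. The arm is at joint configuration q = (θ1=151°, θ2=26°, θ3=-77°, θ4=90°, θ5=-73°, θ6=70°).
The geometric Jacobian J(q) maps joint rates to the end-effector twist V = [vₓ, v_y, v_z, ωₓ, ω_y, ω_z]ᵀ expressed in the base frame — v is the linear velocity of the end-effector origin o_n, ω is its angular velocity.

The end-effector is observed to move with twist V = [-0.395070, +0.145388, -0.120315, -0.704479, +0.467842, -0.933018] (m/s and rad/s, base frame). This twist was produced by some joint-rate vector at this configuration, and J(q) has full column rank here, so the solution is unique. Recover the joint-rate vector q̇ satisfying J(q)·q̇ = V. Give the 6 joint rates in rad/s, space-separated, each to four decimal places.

-0.7800 -0.2970 -0.2320 -0.7520 0.6990 -0.2900

o_n = [-1.1035, 0.1426, -1.2099]
J₁: ẑ×o_n = [-0.1426, -1.1035, 0.0000], ω = ẑ
J2: z=[-0.4848, -0.8746, 0.0000] o=[-0.1924, 0.1067, 0.5100] → [1.5043, -0.8338, -0.8143, -0.4848, -0.8746, 0.0000]
J3: z=[0.3834, -0.2125, -0.8988] o=[-0.6955, 0.3855, 0.2294] → [0.0876, 0.9186, -0.1798, 0.3834, -0.2125, -0.8988]
J4: z=[0.6569, -0.6213, 0.4271] o=[-0.9444, -0.1338, -0.1433] → [0.5446, 0.6327, 0.0827, 0.6569, -0.6213, 0.4271]
J5: z=[-0.6492, -0.7542, -0.0986] o=[-0.8140, -0.2061, -0.4489] → [0.6083, -0.4655, -0.4447, -0.6492, -0.7542, -0.0986]
J6: z=[-0.6492, -0.7542, -0.0986] o=[-1.2011, 0.1930, -0.9523] → [0.1893, -0.1768, 0.1063, -0.6492, -0.7542, -0.0986]
q̇ = J⁺·V = [-0.7800, -0.2970, -0.2320, -0.7520, 0.6990, -0.2900]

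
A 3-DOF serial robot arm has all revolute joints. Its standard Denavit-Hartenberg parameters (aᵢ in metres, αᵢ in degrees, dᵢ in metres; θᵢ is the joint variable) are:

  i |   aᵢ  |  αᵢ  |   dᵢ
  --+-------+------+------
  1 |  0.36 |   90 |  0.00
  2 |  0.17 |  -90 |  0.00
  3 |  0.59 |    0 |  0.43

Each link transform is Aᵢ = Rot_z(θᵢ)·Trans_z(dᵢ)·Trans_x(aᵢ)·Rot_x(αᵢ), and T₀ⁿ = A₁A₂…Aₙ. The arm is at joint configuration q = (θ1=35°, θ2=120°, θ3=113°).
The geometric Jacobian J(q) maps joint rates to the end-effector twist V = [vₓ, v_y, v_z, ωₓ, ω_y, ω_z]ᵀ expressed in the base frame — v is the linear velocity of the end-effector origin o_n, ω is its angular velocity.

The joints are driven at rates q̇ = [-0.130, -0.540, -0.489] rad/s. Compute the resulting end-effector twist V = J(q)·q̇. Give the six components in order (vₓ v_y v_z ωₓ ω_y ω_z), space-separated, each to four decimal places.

-0.2326 -0.0281 0.4147 0.0372 0.6852 0.1145

o_n = [-0.2969, 0.4551, -0.2674]
J₁: ẑ×o_n = [-0.4551, -0.2969, 0.0000], ω = ẑ
J2: z=[0.5736, -0.8192, 0.0000] o=[0.2949, 0.2065, 0.0000] → [0.2191, 0.1534, -0.3421, 0.5736, -0.8192, 0.0000]
J3: z=[-0.7094, -0.4967, -0.5000] o=[0.2253, 0.1577, 0.1472] → [0.3547, -0.0331, -0.4703, -0.7094, -0.4967, -0.5000]
V = J·q̇ = [-0.2326, -0.0281, 0.4147, 0.0372, 0.6852, 0.1145]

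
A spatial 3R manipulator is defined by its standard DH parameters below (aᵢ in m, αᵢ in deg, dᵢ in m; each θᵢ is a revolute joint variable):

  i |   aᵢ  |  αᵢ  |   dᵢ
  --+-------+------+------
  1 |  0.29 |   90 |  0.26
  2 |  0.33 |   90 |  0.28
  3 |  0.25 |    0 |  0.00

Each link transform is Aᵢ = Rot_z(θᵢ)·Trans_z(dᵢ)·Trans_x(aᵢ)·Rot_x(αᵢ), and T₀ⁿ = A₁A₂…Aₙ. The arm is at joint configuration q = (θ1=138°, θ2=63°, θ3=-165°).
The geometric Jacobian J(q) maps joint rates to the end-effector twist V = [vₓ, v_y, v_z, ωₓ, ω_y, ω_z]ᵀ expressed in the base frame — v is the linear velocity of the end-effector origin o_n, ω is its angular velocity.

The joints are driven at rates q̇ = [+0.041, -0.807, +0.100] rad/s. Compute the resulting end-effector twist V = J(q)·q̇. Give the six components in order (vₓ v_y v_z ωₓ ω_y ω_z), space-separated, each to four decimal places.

-0.0813 0.0225 -0.0267 -0.6062 -0.5401 -0.0044

o_n = [-0.1013, 0.3809, 0.3389]
J₁: ẑ×o_n = [-0.3809, -0.1013, 0.0000], ω = ẑ
J2: z=[0.6691, 0.7431, 0.0000] o=[-0.2155, 0.1940, 0.2600] → [0.0586, -0.0528, 0.0402, 0.6691, 0.7431, 0.0000]
J3: z=[-0.6621, 0.5962, -0.4540] o=[-0.1395, 0.5024, 0.5540] → [-0.1834, -0.1598, 0.0577, -0.6621, 0.5962, -0.4540]
V = J·q̇ = [-0.0813, 0.0225, -0.0267, -0.6062, -0.5401, -0.0044]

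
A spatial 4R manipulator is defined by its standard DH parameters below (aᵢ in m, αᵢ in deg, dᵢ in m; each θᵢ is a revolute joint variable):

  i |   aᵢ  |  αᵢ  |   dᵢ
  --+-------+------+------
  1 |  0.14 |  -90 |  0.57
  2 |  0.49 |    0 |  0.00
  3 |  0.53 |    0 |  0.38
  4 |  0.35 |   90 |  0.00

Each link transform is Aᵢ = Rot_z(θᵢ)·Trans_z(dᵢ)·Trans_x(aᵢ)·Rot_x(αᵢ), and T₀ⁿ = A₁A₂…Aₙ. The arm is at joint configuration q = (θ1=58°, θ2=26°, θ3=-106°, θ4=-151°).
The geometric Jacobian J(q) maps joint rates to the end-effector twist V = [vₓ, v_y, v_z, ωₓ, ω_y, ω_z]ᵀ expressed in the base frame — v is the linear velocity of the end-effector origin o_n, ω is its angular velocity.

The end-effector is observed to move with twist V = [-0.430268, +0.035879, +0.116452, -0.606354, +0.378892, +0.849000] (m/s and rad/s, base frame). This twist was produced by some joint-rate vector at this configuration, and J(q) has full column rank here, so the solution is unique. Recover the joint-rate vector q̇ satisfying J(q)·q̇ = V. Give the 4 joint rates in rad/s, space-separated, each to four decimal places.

o_n = [-0.0826, 0.5848, 0.6051]
J₁: ẑ×o_n = [-0.5848, -0.0826, 0.0000], ω = ẑ
J2: z=[-0.8480, 0.5299, 0.0000] o=[0.0742, 0.1187, 0.5700] → [0.0186, 0.0298, -0.3122, -0.8480, 0.5299, 0.0000]
J3: z=[-0.8480, 0.5299, 0.0000] o=[0.3076, 0.4922, 0.3552] → [0.1325, 0.2120, 0.1282, -0.8480, 0.5299, 0.0000]
J4: z=[-0.8480, 0.5299, 0.0000] o=[0.0341, 0.7716, 0.8771] → [-0.1441, -0.2307, 0.2203, -0.8480, 0.5299, 0.0000]
q̇ = J⁺·V = [0.8490, -0.0320, 0.6310, 0.1160]

0.8490 -0.0320 0.6310 0.1160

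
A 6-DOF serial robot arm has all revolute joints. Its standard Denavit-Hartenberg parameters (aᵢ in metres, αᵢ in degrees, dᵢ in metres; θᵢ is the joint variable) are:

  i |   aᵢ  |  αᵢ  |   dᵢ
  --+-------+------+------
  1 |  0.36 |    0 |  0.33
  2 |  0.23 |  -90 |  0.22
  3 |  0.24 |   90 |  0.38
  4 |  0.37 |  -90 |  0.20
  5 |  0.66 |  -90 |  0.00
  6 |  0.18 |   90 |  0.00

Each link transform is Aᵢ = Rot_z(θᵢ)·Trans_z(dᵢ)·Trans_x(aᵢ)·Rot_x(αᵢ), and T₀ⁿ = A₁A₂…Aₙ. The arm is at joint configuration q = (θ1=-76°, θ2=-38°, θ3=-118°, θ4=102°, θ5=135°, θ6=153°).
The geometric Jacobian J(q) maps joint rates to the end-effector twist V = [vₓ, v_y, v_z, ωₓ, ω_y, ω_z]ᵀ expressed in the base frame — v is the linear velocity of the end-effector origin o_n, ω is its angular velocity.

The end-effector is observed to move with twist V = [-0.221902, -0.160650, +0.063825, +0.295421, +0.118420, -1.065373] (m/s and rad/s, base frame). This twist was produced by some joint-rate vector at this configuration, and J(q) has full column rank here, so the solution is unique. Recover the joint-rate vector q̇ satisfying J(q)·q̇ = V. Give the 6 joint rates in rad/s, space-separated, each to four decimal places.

0.0470 -0.8250 -0.1310 0.7120 0.0700 -0.5310

o_n = [0.3765, -0.7155, 0.9014]
J₁: ẑ×o_n = [0.7155, 0.3765, -0.0000], ω = ẑ
J2: z=[0.0000, 0.0000, 1.0000] o=[0.0871, -0.3493, 0.3300] → [0.3662, 0.2894, -0.0000, 0.0000, 0.0000, 1.0000]
J3: z=[0.9135, -0.4067, 0.0000] o=[-0.0065, -0.5594, 0.5500] → [-0.1429, -0.3210, 0.0132, 0.9135, -0.4067, 0.0000]
J4: z=[0.3591, 0.8066, -0.4695] o=[0.3865, -0.6110, 0.7619] → [0.0635, -0.0454, -0.0294, 0.3591, 0.8066, -0.4695]
J5: z=[-0.3767, -0.3349, -0.8637] o=[0.7743, -0.6299, 0.6001] → [-0.1748, 0.4570, -0.1010, -0.3767, -0.3349, -0.8637]
J6: z=[-0.3498, 0.9147, -0.2022] o=[0.2082, -0.7791, 0.9049] → [0.0097, -0.0353, -0.1762, -0.3498, 0.9147, -0.2022]
q̇ = J⁺·V = [0.0470, -0.8250, -0.1310, 0.7120, 0.0700, -0.5310]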